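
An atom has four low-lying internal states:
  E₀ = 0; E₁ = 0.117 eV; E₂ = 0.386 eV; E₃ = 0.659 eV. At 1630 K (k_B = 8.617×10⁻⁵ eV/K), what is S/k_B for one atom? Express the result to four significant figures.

0.7962

k_BT = 8.617×10⁻⁵ × 1630 K = 0.140457 eV.
Eᵢ/kT = 0, 0.832995, 2.74817, 4.69183.
Z = Σ e^(−Eᵢ/kT) = e^(−0) + e^(−0.832995) + e^(−2.74817) + e^(−4.69183) = 1.00000 + 0.434745 + 0.0640450 + 0.00916989 = 1.50796.
⟨E⟩ = Σ EᵢPᵢ = 0.0541324 eV.
S/k_B = ln Z + ⟨E⟩/kT = ln(1.50796) + 0.0541324/0.140457 = 0.410758 + 0.385402 = 0.7962.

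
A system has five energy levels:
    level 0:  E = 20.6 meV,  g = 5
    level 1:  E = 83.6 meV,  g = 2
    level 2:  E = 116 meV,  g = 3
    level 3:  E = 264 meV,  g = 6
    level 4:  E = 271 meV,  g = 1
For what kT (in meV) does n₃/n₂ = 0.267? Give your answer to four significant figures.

n₃/n₂ = (g₃/g₂) exp[−(E₃−E₂)/kT] = 0.267.
⇒ (E₃−E₂)/kT = ln((6/3)/0.267) = ln(7.49064) = 2.01365.
kT = 148 meV / 2.01365 = 73.50 meV.

73.50 meV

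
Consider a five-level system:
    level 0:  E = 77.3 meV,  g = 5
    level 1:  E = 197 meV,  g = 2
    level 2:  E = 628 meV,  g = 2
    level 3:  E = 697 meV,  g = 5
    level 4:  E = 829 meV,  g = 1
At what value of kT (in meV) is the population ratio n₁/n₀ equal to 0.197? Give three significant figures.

n₁/n₀ = (g₁/g₀) exp[−(E₁−E₀)/kT] = 0.197.
⇒ (E₁−E₀)/kT = ln((2/5)/0.197) = ln(2.0305) = 0.70828.
kT = 119.7 meV / 0.70828 = 169 meV.

169 meV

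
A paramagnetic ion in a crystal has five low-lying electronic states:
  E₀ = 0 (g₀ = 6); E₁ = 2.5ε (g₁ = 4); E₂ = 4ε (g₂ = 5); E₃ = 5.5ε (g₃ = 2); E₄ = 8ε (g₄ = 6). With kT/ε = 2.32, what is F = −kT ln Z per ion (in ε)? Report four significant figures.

Eᵢ/kT = 0, 1.07759, 1.72414, 2.37069, 3.44828.
Z = Σ gᵢe^(−Eᵢ/kT) = 6·e^(−0) + 4·e^(−1.07759) + 5·e^(−1.72414) + 2·e^(−2.37069) + 6·e^(−3.44828) = 6.00000 + 1.36166 + 0.891632 + 0.186832 + 0.190802 = 8.63093.
F = −kT ln Z = −2.32 × ln(8.63093) = −2.32 × 2.15535 = -5.000 ε.

-5.000 ε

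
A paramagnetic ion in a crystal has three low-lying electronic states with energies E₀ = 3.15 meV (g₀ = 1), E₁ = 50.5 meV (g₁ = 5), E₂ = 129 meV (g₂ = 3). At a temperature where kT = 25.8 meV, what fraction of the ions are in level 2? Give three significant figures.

0.0125

Eᵢ/kT = 0.12209, 1.9574, 5.0000.
Z = Σ gᵢe^(−Eᵢ/kT) = 1·e^(−0.12209) + 5·e^(−1.9574) + 3·e^(−5.0000) = 0.88507 + 0.70613 + 0.020214 = 1.6114.
P₂ = g₂ e^(−E₂/kT) / Z = 0.020214/1.6114 = 0.0125.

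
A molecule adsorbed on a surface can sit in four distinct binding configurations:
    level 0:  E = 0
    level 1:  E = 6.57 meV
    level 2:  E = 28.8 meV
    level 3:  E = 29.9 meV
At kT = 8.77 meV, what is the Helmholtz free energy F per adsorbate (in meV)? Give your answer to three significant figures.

Eᵢ/kT = 0, 0.74914, 3.2839, 3.4094.
Z = Σ e^(−Eᵢ/kT) = e^(−0) + e^(−0.74914) + e^(−3.2839) + e^(−3.4094) = 1.0000 + 0.47277 + 0.037482 + 0.033061 = 1.5433.
F = −kT ln Z = −8.77 × ln(1.5433) = −8.77 × 0.43392 = -3.81 meV.

-3.81 meV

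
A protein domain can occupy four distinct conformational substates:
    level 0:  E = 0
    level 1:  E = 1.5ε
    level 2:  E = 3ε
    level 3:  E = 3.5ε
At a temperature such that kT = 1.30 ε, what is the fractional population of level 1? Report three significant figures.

0.213

Eᵢ/kT = 0, 1.1538, 2.3077, 2.6923.
Z = Σ e^(−Eᵢ/kT) = e^(−0) + e^(−1.1538) + e^(−2.3077) + e^(−2.6923) = 1.0000 + 0.31544 + 0.099490 + 0.067725 = 1.4827.
P₁ = e^(−E₁/kT) / Z = 0.31544/1.4827 = 0.213.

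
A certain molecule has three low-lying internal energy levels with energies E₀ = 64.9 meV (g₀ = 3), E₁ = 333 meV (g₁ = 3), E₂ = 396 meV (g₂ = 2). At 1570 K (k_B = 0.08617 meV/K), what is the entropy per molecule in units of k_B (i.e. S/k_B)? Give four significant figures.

k_BT = 0.08617 × 1570 K = 135.287 meV.
Eᵢ/kT = 0.479721, 2.46143, 2.92711.
Z = Σ gᵢe^(−Eᵢ/kT) = 3·e^(−0.479721) + 3·e^(−2.46143) + 2·e^(−2.92711) = 1.85687 + 0.255939 + 0.107103 = 2.21991.
⟨E⟩ = Σ EᵢPᵢ = 111.784 meV.
S/k_B = ln Z + ⟨E⟩/kT = ln(2.21991) + 111.784/135.287 = 0.797467 + 0.826273 = 1.624.

1.624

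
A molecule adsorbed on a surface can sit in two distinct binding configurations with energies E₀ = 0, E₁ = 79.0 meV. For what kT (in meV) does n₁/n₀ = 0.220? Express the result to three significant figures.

52.2 meV

n₁/n₀ = exp[−(E₁−E₀)/kT] = 0.220.
⇒ (E₁−E₀)/kT = ln(1/0.220) = ln(4.5455) = 1.5141.
kT = 79.0 meV / 1.5141 = 52.2 meV.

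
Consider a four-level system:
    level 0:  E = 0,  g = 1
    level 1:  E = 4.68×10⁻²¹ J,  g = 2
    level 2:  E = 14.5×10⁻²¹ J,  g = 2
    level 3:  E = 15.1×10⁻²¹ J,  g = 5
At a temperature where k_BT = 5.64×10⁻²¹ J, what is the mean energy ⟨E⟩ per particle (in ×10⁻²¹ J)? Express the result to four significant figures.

4.850 ×10⁻²¹ J

Eᵢ/kT = 0, 0.829787, 2.57092, 2.67730.
Z = Σ gᵢe^(−Eᵢ/kT) = 1·e^(−0) + 2·e^(−0.829787) + 2·e^(−2.57092) + 5·e^(−2.67730) = 1.00000 + 0.872284 + 0.152930 + 0.343743 = 2.36896.
⟨E⟩ = Σ Eᵢ gᵢe^(−Eᵢ/kT) / Z = (0·1.00000 + 4.68·0.872284 + 14.5·0.152930 + 15.1·0.343743) / 2.36896 = 4.850 ×10⁻²¹ J.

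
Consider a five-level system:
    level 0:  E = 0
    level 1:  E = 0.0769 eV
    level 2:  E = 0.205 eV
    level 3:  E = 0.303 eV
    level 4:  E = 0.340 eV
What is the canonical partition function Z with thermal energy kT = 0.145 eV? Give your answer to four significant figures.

Eᵢ/kT = 0, 0.530345, 1.41379, 2.08966, 2.34483.
Z = Σ e^(−Eᵢ/kT) = e^(−0) + e^(−0.530345) + e^(−1.41379) + e^(−2.08966) + e^(−2.34483) = 1.00000 + 0.588402 + 0.243220 + 0.123729 + 0.0958635 = 2.05121.

Z = 2.051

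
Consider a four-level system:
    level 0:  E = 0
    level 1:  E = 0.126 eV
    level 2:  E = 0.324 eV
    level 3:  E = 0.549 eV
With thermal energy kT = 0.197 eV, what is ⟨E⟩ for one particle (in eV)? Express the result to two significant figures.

Eᵢ/kT = 0, 0.6396, 1.645, 2.787.
Z = Σ e^(−Eᵢ/kT) = e^(−0) + e^(−0.6396) + e^(−1.645) + e^(−2.787) = 1.000 + 0.5275 + 0.1930 + 0.06161 = 1.782.
⟨E⟩ = Σ Eᵢ e^(−Eᵢ/kT) / Z = (0·1.000 + 0.126·0.5275 + 0.324·0.1930 + 0.549·0.06161) / 1.782 = 0.091 eV.

0.091 eV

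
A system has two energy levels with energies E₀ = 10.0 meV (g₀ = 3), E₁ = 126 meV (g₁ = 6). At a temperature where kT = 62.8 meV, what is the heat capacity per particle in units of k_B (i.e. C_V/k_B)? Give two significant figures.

Eᵢ/kT = 0.1592, 2.006.
Z = Σ gᵢe^(−Eᵢ/kT) = 3·e^(−0.1592) + 6·e^(−2.006) = 2.558 + 0.8072 = 3.365.
⟨E⟩ = 37.83 meV, ⟨E²⟩ = 3884 meV².
C_V/k_B = (⟨E²⟩ − ⟨E⟩²)/(kT)² = (3884 − 1431)/3944 = 0.62.

0.62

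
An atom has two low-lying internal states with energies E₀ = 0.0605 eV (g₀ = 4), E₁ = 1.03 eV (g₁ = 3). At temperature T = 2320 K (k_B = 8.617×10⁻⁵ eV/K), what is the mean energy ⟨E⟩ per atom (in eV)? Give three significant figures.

k_BT = 8.617×10⁻⁵ × 2320 K = 0.19991 eV.
Eᵢ/kT = 0.30264, 5.1523.
Z = Σ gᵢe^(−Eᵢ/kT) = 4·e^(−0.30264) + 3·e^(−5.1523) = 2.9555 + 0.017358 = 2.9729.
⟨E⟩ = Σ Eᵢ gᵢe^(−Eᵢ/kT) / Z = (0.0605·2.9555 + 1.03·0.017358) / 2.9729 = 0.0662 eV.

0.0662 eV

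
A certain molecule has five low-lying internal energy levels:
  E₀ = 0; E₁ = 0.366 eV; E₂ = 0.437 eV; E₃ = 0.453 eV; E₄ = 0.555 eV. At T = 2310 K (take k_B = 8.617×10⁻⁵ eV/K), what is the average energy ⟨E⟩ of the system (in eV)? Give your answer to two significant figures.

0.13 eV

k_BT = 8.617×10⁻⁵ × 2310 K = 0.1991 eV.
Eᵢ/kT = 0, 1.838, 2.195, 2.275, 2.788.
Z = Σ e^(−Eᵢ/kT) = e^(−0) + e^(−1.838) + e^(−2.195) + e^(−2.275) + e^(−2.788) = 1.000 + 0.1591 + 0.1114 + 0.1028 + 0.06154 = 1.435.
⟨E⟩ = Σ Eᵢ e^(−Eᵢ/kT) / Z = (0·1.000 + 0.366·0.1591 + 0.437·0.1114 + 0.453·0.1028 + 0.555·0.06154) / 1.435 = 0.13 eV.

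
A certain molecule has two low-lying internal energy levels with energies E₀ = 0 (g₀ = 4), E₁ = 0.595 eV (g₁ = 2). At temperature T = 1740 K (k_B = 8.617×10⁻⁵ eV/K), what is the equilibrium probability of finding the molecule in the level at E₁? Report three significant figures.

k_BT = 8.617×10⁻⁵ × 1740 K = 0.14994 eV.
Eᵢ/kT = 0, 3.9683.
Z = Σ gᵢe^(−Eᵢ/kT) = 4·e^(−0) + 2·e^(−3.9683) = 4.0000 + 0.037811 = 4.0378.
P₁ = g₁ e^(−E₁/kT) / Z = 0.037811/4.0378 = 0.00936.

0.00936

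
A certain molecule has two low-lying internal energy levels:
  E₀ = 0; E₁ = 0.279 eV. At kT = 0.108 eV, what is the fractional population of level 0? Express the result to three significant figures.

Eᵢ/kT = 0, 2.5833.
Z = Σ e^(−Eᵢ/kT) = e^(−0) + e^(−2.5833) = 1.0000 + 0.075524 = 1.0755.
P₀ = e^(−E₀/kT) / Z = 1.0000/1.0755 = 0.930.

0.930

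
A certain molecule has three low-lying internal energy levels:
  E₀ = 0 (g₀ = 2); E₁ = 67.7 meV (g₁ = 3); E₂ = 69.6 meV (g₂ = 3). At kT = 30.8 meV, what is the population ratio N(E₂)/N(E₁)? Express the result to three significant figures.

n₂/n₁ = (g₂/g₁) exp[−(E₂−E₁)/kT] = (3/3) × exp(−(1.9 meV)/(30.8 meV)) = (3/3) × exp(-0.061688) = 0.940.

0.940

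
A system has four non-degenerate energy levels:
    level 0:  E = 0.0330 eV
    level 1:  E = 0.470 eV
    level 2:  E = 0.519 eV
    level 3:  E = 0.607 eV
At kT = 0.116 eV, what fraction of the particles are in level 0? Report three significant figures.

0.957

Eᵢ/kT = 0.28448, 4.0517, 4.4741, 5.2328.
Z = Σ e^(−Eᵢ/kT) = e^(−0.28448) + e^(−4.0517) + e^(−4.4741) + e^(−5.2328) = 0.75241 + 0.017393 + 0.011400 + 0.0053386 = 0.78654.
P₀ = e^(−E₀/kT) / Z = 0.75241/0.78654 = 0.957.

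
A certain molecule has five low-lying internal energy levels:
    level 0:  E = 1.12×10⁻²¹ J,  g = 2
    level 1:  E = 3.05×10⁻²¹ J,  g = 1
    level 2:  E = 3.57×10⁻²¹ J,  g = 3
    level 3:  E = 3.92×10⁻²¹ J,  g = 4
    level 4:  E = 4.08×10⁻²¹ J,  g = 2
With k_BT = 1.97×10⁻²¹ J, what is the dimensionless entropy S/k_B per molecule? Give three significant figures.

2.29

Eᵢ/kT = 0.56853, 1.5482, 1.8122, 1.9898, 2.0711.
Z = Σ gᵢe^(−Eᵢ/kT) = 2·e^(−0.56853) + 1·e^(−1.5482) + 3·e^(−1.8122) + 4·e^(−1.9898) + 2·e^(−2.0711) = 1.1327 + 0.21263 + 0.48988 + 0.54689 + 0.25209 = 2.6342.
⟨E⟩ = Σ EᵢPᵢ = 2.5960 ×10⁻²¹ J.
S/k_B = ln Z + ⟨E⟩/kT = ln(2.6342) + 2.5960/1.97 = 0.96858 + 1.3178 = 2.29.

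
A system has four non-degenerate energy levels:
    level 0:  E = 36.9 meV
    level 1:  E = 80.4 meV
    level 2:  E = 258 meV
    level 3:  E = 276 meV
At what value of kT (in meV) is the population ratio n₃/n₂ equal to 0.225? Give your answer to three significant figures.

12.1 meV

n₃/n₂ = exp[−(E₃−E₂)/kT] = 0.225.
⇒ (E₃−E₂)/kT = ln(1/0.225) = ln(4.4444) = 1.4916.
kT = 18 meV / 1.4916 = 12.1 meV.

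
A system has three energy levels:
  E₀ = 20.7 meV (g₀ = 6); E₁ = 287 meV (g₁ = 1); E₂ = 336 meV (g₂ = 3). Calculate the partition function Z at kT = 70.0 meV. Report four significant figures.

Eᵢ/kT = 0.295714, 4.10000, 4.80000.
Z = Σ gᵢe^(−Eᵢ/kT) = 6·e^(−0.295714) + 1·e^(−4.10000) + 3·e^(−4.80000) = 4.46400 + 0.0165727 + 0.0246892 = 4.50526.

Z = 4.505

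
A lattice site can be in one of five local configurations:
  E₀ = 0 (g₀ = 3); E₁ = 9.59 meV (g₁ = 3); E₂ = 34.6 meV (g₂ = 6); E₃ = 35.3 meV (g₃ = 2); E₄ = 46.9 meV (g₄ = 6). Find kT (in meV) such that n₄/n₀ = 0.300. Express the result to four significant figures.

n₄/n₀ = (g₄/g₀) exp[−(E₄−E₀)/kT] = 0.300.
⇒ (E₄−E₀)/kT = ln((6/3)/0.300) = ln(6.66667) = 1.89712.
kT = 46.9 meV / 1.89712 = 24.72 meV.

24.72 meV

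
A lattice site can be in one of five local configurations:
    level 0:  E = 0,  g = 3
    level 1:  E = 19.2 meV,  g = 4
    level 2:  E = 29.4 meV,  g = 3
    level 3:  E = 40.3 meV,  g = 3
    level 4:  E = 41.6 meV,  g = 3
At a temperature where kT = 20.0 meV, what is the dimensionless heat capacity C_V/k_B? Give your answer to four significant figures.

Eᵢ/kT = 0, 0.960000, 1.47000, 2.01500, 2.08000.
Z = Σ gᵢe^(−Eᵢ/kT) = 3·e^(−0) + 4·e^(−0.960000) + 3·e^(−1.47000) + 3·e^(−2.01500) + 3·e^(−2.08000) = 3.00000 + 1.53157 + 0.689776 + 0.399961 + 0.374791 = 5.99610.
⟨E⟩ = 13.5747 meV, ⟨E²⟩ = 410.097 meV².
C_V/k_B = (⟨E²⟩ − ⟨E⟩²)/(kT)² = (410.097 − 184.272)/400.000 = 0.5646.

0.5646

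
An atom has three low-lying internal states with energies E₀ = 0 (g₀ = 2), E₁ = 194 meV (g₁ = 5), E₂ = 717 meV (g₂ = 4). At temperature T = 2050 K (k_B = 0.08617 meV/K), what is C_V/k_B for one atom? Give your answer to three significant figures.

k_BT = 0.08617 × 2050 K = 176.65 meV.
Eᵢ/kT = 0, 1.0982, 4.0589.
Z = Σ gᵢe^(−Eᵢ/kT) = 2·e^(−0) + 5·e^(−1.0982) + 4·e^(−4.0589) = 2.0000 + 1.6674 + 0.069072 = 3.7365.
⟨E⟩ = 99.826 meV, ⟨E²⟩ = 26298 meV².
C_V/k_B = (⟨E²⟩ − ⟨E⟩²)/(kT)² = (26298 − 9965.2)/31205 = 0.523.

0.523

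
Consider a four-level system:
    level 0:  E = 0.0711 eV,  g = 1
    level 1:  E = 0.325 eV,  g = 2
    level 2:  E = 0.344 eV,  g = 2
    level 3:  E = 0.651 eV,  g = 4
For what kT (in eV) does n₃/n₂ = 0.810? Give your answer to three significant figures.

n₃/n₂ = (g₃/g₂) exp[−(E₃−E₂)/kT] = 0.810.
⇒ (E₃−E₂)/kT = ln((4/2)/0.810) = ln(2.4691) = 0.90385.
kT = 0.307 eV / 0.90385 = 0.340 eV.

0.340 eV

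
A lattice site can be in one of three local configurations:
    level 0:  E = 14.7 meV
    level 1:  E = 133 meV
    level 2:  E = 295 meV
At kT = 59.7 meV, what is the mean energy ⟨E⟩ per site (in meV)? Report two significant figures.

Eᵢ/kT = 0.2462, 2.228, 4.941.
Z = Σ e^(−Eᵢ/kT) = e^(−0.2462) + e^(−2.228) + e^(−4.941) = 0.7818 + 0.1077 + 0.007147 = 0.8966.
⟨E⟩ = Σ Eᵢ e^(−Eᵢ/kT) / Z = (14.7·0.7818 + 133·0.1077 + 295·0.007147) / 0.8966 = 31 meV.

31 meV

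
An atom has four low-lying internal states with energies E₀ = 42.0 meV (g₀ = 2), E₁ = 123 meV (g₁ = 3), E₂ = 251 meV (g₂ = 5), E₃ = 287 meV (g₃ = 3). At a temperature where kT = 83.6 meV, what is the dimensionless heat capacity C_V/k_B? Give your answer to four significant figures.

0.8597

Eᵢ/kT = 0.502392, 1.47129, 3.00239, 3.43301.
Z = Σ gᵢe^(−Eᵢ/kT) = 2·e^(−0.502392) + 3·e^(−1.47129) + 5·e^(−3.00239) + 3·e^(−3.43301) = 1.21016 + 0.688887 + 0.248341 + 0.0968688 = 2.24426.
⟨E⟩ = 100.565 meV, ⟨E²⟩ = 16121.8 meV².
C_V/k_B = (⟨E²⟩ − ⟨E⟩²)/(kT)² = (16121.8 − 10113.3)/6988.96 = 0.8597.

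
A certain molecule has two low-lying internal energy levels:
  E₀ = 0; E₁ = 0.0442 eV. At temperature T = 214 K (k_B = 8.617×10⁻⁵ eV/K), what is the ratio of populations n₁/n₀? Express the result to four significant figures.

0.09100

k_BT = 8.617×10⁻⁵ × 214 K = 0.0184404 eV.
n₁/n₀ = exp[−(E₁−E₀)/kT] = exp(−(0.0442 eV)/(0.0184404 eV)) = exp(-2.39691) = 0.09100.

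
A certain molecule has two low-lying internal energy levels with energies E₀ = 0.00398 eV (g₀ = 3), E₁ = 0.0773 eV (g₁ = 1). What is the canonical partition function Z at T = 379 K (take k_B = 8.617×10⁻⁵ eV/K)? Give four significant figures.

k_BT = 8.617×10⁻⁵ × 379 K = 0.0326584 eV.
Eᵢ/kT = 0.121868, 2.36693.
Z = Σ gᵢe^(−Eᵢ/kT) = 3·e^(−0.121868) + 1·e^(−2.36693) = 2.65580 + 0.0937682 = 2.74957.

Z = 2.750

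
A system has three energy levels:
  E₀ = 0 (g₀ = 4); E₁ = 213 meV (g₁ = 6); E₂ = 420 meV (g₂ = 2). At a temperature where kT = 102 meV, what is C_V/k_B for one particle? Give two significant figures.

Eᵢ/kT = 0, 2.088, 4.118.
Z = Σ gᵢe^(−Eᵢ/kT) = 4·e^(−0) + 6·e^(−2.088) + 2·e^(−4.118) = 4.000 + 0.7436 + 0.03255 = 4.776.
⟨E⟩ = 36.03 meV, ⟨E²⟩ = 8266 meV².
C_V/k_B = (⟨E²⟩ − ⟨E⟩²)/(kT)² = (8266 − 1298)/10400 = 0.67.

0.67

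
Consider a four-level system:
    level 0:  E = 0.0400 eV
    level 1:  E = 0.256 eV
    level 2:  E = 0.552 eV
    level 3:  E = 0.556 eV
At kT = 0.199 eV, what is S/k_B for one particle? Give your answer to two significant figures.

0.91

Eᵢ/kT = 0.2010, 1.286, 2.774, 2.794.
Z = Σ e^(−Eᵢ/kT) = e^(−0.2010) + e^(−1.286) + e^(−2.774) + e^(−2.794) = 0.8179 + 0.2764 + 0.06241 + 0.06118 = 1.218.
⟨E⟩ = Σ EᵢPᵢ = 0.1412 eV.
S/k_B = ln Z + ⟨E⟩/kT = ln(1.218) + 0.1412/0.199 = 0.1972 + 0.7095 = 0.91.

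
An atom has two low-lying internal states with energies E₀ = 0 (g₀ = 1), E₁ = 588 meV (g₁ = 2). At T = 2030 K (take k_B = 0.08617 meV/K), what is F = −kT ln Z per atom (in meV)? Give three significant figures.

k_BT = 0.08617 × 2030 K = 174.93 meV.
Eᵢ/kT = 0, 3.3613.
Z = Σ gᵢe^(−Eᵢ/kT) = 1·e^(−0) + 2·e^(−3.3613) = 1.0000 + 0.069380 = 1.0694.
F = −kT ln Z = −174.93 × ln(1.0694) = −174.93 × 0.067098 = -11.7 meV.

-11.7 meV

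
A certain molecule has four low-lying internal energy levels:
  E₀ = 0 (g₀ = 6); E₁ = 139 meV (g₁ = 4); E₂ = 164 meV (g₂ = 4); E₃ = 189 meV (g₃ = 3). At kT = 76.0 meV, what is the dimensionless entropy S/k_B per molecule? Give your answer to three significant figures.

Eᵢ/kT = 0, 1.8289, 2.1579, 2.4868.
Z = Σ gᵢe^(−Eᵢ/kT) = 6·e^(−0) + 4·e^(−1.8289) + 4·e^(−2.1579) + 3·e^(−2.4868) = 6.0000 + 0.64236 + 0.46227 + 0.24953 = 7.3542.
⟨E⟩ = Σ EᵢPᵢ = 28.863 meV.
S/k_B = ln Z + ⟨E⟩/kT = ln(7.3542) + 28.863/76.0 = 1.9953 + 0.37978 = 2.38.

2.38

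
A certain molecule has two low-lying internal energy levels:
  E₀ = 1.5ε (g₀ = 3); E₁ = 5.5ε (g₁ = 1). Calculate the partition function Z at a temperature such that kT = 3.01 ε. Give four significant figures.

Z = 1.983

Eᵢ/kT = 0.498339, 1.82724.
Z = Σ gᵢe^(−Eᵢ/kT) = 3·e^(−0.498339) + 1·e^(−1.82724) = 1.82262 + 0.160857 = 1.98348.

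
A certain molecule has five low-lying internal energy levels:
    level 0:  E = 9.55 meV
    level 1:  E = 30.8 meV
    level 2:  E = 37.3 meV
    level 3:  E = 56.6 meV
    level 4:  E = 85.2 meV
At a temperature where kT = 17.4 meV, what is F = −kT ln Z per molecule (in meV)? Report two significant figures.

1.6 meV

Eᵢ/kT = 0.5489, 1.770, 2.144, 3.253, 4.897.
Z = Σ e^(−Eᵢ/kT) = e^(−0.5489) + e^(−1.770) + e^(−2.144) + e^(−3.253) + e^(−4.897) = 0.5776 + 0.1703 + 0.1172 + 0.03866 + 0.007469 = 0.9112.
F = −kT ln Z = −17.4 × ln(0.9112) = −17.4 × -0.09299 = 1.6 meV.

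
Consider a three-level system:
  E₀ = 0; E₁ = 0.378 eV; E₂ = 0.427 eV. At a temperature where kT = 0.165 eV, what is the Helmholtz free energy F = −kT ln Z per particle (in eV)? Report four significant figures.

Eᵢ/kT = 0, 2.29091, 2.58788.
Z = Σ e^(−Eᵢ/kT) = e^(−0) + e^(−2.29091) + e^(−2.58788) = 1.00000 + 0.101174 + 0.0751793 = 1.17635.
F = −kT ln Z = −0.165 × ln(1.17635) = −0.165 × 0.162416 = -0.02680 eV.

-0.02680 eV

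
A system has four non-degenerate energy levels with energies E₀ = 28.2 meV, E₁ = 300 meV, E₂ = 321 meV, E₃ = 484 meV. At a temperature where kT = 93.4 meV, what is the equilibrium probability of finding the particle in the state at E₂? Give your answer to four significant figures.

0.03935

Eᵢ/kT = 0.301927, 3.21199, 3.43683, 5.18201.
Z = Σ e^(−Eᵢ/kT) = e^(−0.301927) + e^(−3.21199) + e^(−3.43683) + e^(−5.18201) = 0.739392 + 0.0402764 + 0.0321665 + 0.00561671 = 0.817452.
P₂ = e^(−E₂/kT) / Z = 0.0321665/0.817452 = 0.03935.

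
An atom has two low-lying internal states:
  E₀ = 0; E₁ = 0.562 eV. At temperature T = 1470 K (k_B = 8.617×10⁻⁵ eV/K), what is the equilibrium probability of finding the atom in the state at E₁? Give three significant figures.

0.0117

k_BT = 8.617×10⁻⁵ × 1470 K = 0.12667 eV.
Eᵢ/kT = 0, 4.4367.
Z = Σ e^(−Eᵢ/kT) = e^(−0) + e^(−4.4367) = 1.0000 + 0.011835 = 1.0118.
P₁ = e^(−E₁/kT) / Z = 0.011835/1.0118 = 0.0117.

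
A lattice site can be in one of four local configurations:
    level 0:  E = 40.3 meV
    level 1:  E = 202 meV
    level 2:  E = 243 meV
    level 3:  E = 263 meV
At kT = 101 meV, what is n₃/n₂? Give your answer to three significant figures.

n₃/n₂ = exp[−(E₃−E₂)/kT] = exp(−(20 meV)/(101 meV)) = exp(-0.19802) = 0.820.

0.820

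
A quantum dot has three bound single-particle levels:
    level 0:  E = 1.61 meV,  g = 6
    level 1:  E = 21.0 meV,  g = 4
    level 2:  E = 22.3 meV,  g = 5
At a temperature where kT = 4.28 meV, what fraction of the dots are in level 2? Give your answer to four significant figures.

Eᵢ/kT = 0.376168, 4.90654, 5.21028.
Z = Σ gᵢe^(−Eᵢ/kT) = 6·e^(−0.376168) + 4·e^(−4.90654) + 5·e^(−5.21028) = 4.11892 + 0.0295922 + 0.0273007 = 4.17581.
P₂ = g₂ e^(−E₂/kT) / Z = 0.0273007/4.17581 = 0.006538.

0.006538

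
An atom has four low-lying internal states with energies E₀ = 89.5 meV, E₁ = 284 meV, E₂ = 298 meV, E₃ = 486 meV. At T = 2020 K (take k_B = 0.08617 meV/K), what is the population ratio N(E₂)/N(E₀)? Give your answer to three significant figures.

k_BT = 0.08617 × 2020 K = 174.06 meV.
n₂/n₀ = exp[−(E₂−E₀)/kT] = exp(−(208.5 meV)/(174.06 meV)) = exp(-1.1979) = 0.302.

0.302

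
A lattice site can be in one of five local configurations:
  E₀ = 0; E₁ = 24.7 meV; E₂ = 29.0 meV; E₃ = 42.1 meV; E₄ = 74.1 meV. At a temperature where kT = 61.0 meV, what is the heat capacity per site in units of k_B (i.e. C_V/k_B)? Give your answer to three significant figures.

Eᵢ/kT = 0, 0.40492, 0.47541, 0.69016, 1.2148.
Z = Σ e^(−Eᵢ/kT) = e^(−0) + e^(−0.40492) + e^(−0.47541) + e^(−0.69016) + e^(−1.2148) = 1.0000 + 0.66703 + 0.62163 + 0.50150 + 0.29677 = 3.0869.
⟨E⟩ = 25.141 meV, ⟨E²⟩ = 1117.0 meV².
C_V/k_B = (⟨E²⟩ − ⟨E⟩²)/(kT)² = (1117.0 − 632.07)/3721.0 = 0.130.

0.130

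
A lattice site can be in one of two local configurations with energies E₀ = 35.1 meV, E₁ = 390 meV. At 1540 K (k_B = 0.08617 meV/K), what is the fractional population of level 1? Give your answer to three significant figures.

k_BT = 0.08617 × 1540 K = 132.70 meV.
Eᵢ/kT = 0.26451, 2.9390.
Z = Σ e^(−Eᵢ/kT) = e^(−0.26451) + e^(−2.9390) = 0.76758 + 0.052919 = 0.82050.
P₁ = e^(−E₁/kT) / Z = 0.052919/0.82050 = 0.0645.

0.0645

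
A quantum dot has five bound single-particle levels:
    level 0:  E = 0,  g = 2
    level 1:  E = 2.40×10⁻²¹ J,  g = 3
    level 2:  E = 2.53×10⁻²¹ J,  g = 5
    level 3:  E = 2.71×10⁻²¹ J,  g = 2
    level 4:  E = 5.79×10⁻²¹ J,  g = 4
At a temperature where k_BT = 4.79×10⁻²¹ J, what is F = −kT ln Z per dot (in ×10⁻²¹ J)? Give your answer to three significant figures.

-10.6 ×10⁻²¹ J

Eᵢ/kT = 0, 0.50104, 0.52818, 0.56576, 1.2088.
Z = Σ gᵢe^(−Eᵢ/kT) = 2·e^(−0) + 3·e^(−0.50104) + 5·e^(−0.52818) + 2·e^(−0.56576) + 4·e^(−1.2088) = 2.0000 + 1.8177 + 2.9484 + 1.1359 + 1.1942 = 9.0962.
F = −kT ln Z = −4.79 × ln(9.0962) = −4.79 × 2.2079 = -10.6 ×10⁻²¹ J.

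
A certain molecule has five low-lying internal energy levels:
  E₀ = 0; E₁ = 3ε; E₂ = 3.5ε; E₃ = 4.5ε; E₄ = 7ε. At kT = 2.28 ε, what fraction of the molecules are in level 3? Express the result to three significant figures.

Eᵢ/kT = 0, 1.3158, 1.5351, 1.9737, 3.0702.
Z = Σ e^(−Eᵢ/kT) = e^(−0) + e^(−1.3158) + e^(−1.5351) + e^(−1.9737) + e^(−3.0702) = 1.0000 + 0.26826 + 0.21543 + 0.13894 + 0.046412 = 1.6690.
P₃ = e^(−E₃/kT) / Z = 0.13894/1.6690 = 0.0832.

0.0832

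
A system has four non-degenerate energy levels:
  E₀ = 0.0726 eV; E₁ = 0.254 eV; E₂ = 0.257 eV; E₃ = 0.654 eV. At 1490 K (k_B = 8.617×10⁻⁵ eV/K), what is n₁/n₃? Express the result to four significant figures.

k_BT = 8.617×10⁻⁵ × 1490 K = 0.128393 eV.
n₁/n₃ = exp[−(E₁−E₃)/kT] = exp(−(-0.400 eV)/(0.128393 eV)) = exp(3.11543) = 22.54.

22.54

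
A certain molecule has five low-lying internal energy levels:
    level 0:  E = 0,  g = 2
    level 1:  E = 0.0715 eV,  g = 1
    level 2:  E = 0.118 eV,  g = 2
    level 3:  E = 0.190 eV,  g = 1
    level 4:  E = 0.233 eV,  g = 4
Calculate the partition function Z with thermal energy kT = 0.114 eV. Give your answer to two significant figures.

Eᵢ/kT = 0, 0.6272, 1.035, 1.667, 2.044.
Z = Σ gᵢe^(−Eᵢ/kT) = 2·e^(−0) + 1·e^(−0.6272) + 2·e^(−1.035) + 1·e^(−1.667) + 4·e^(−2.044) = 2.000 + 0.5341 + 0.7105 + 0.1888 + 0.5180 = 3.951.

Z = 4.0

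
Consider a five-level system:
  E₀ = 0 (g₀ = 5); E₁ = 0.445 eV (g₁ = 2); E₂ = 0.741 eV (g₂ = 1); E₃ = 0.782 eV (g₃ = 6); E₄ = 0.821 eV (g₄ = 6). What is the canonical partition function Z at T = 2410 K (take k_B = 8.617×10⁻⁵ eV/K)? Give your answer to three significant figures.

k_BT = 8.617×10⁻⁵ × 2410 K = 0.20767 eV.
Eᵢ/kT = 0, 2.1428, 3.5682, 3.7656, 3.9534.
Z = Σ gᵢe^(−Eᵢ/kT) = 5·e^(−0) + 2·e^(−2.1428) + 1·e^(−3.5682) + 6·e^(−3.7656) + 6·e^(−3.9534) = 5.0000 + 0.23465 + 0.028207 + 0.13892 + 0.11514 = 5.5169.

Z = 5.52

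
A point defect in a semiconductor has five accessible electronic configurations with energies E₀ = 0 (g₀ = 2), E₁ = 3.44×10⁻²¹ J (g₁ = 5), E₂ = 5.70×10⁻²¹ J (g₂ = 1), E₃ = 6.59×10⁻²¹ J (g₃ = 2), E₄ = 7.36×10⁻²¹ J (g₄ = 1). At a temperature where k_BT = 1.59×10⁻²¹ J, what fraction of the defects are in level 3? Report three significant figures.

Eᵢ/kT = 0, 2.1635, 3.5849, 4.1447, 4.6289.
Z = Σ gᵢe^(−Eᵢ/kT) = 2·e^(−0) + 5·e^(−2.1635) + 1·e^(−3.5849) + 2·e^(−4.1447) + 1·e^(−4.6289) = 2.0000 + 0.57461 + 0.027739 + 0.031696 + 0.0097655 = 2.6438.
P₃ = g₃ e^(−E₃/kT) / Z = 0.031696/2.6438 = 0.0120.

0.0120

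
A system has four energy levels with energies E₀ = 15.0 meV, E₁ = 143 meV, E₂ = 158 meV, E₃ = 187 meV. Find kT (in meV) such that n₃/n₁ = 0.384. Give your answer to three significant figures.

46.0 meV

n₃/n₁ = exp[−(E₃−E₁)/kT] = 0.384.
⇒ (E₃−E₁)/kT = ln(1/0.384) = ln(2.6042) = 0.95713.
kT = 44 meV / 0.95713 = 46.0 meV.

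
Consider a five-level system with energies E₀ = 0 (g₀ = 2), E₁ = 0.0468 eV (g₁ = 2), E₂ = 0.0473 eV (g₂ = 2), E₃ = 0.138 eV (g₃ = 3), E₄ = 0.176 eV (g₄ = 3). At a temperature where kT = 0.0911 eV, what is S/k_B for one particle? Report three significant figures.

2.26

Eᵢ/kT = 0, 0.51372, 0.51921, 1.5148, 1.9319.
Z = Σ gᵢe^(−Eᵢ/kT) = 2·e^(−0) + 2·e^(−0.51372) + 2·e^(−0.51921) + 3·e^(−1.5148) + 3·e^(−1.9319) = 2.0000 + 1.1965 + 1.1900 + 0.65956 + 0.43462 = 5.4807.
⟨E⟩ = Σ EᵢPᵢ = 0.051051 eV.
S/k_B = ln Z + ⟨E⟩/kT = ln(5.4807) + 0.051051/0.0911 = 1.7012 + 0.56038 = 2.26.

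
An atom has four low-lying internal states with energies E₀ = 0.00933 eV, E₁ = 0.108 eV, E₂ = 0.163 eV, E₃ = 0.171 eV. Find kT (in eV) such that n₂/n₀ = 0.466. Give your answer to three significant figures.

n₂/n₀ = exp[−(E₂−E₀)/kT] = 0.466.
⇒ (E₂−E₀)/kT = ln(1/0.466) = ln(2.1459) = 0.76356.
kT = 0.15367 eV / 0.76356 = 0.201 eV.

0.201 eV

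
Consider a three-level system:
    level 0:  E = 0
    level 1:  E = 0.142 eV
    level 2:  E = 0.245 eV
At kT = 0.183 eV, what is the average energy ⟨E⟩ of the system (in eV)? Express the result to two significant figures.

0.075 eV

Eᵢ/kT = 0, 0.7760, 1.339.
Z = Σ e^(−Eᵢ/kT) = e^(−0) + e^(−0.7760) + e^(−1.339) = 1.000 + 0.4602 + 0.2621 = 1.722.
⟨E⟩ = Σ Eᵢ e^(−Eᵢ/kT) / Z = (0·1.000 + 0.142·0.4602 + 0.245·0.2621) / 1.722 = 0.075 eV.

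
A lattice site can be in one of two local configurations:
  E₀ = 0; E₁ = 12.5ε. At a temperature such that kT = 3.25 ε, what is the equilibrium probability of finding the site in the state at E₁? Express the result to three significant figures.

Eᵢ/kT = 0, 3.8462.
Z = Σ e^(−Eᵢ/kT) = e^(−0) + e^(−3.8462) = 1.0000 + 0.021361 = 1.0214.
P₁ = e^(−E₁/kT) / Z = 0.021361/1.0214 = 0.0209.

0.0209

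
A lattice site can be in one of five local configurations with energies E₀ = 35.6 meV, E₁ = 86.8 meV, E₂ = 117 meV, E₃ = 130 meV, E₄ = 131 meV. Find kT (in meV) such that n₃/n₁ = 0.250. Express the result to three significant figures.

31.2 meV

n₃/n₁ = exp[−(E₃−E₁)/kT] = 0.250.
⇒ (E₃−E₁)/kT = ln(1/0.250) = ln(4.0000) = 1.3863.
kT = 43.2 meV / 1.3863 = 31.2 meV.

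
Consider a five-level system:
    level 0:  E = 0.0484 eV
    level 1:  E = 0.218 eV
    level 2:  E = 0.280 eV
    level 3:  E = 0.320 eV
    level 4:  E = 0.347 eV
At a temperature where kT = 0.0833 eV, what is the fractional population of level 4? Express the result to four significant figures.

Eᵢ/kT = 0.581032, 2.61705, 3.36134, 3.84154, 4.16567.
Z = Σ e^(−Eᵢ/kT) = e^(−0.581032) + e^(−2.61705) + e^(−3.36134) + e^(−3.84154) + e^(−4.16567) = 0.559321 + 0.0730179 + 0.0346887 + 0.0214605 + 0.0155193 = 0.704007.
P₄ = e^(−E₄/kT) / Z = 0.0155193/0.704007 = 0.02204.

0.02204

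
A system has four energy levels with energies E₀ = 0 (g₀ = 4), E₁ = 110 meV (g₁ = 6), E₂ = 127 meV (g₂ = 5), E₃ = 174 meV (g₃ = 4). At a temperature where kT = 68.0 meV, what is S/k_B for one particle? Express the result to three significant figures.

Eᵢ/kT = 0, 1.6176, 1.8676, 2.5588.
Z = Σ gᵢe^(−Eᵢ/kT) = 4·e^(−0) + 6·e^(−1.6176) + 5·e^(−1.8676) + 4·e^(−2.5588) = 4.0000 + 1.1902 + 0.77247 + 0.30959 = 6.2723.
⟨E⟩ = Σ EᵢPᵢ = 45.102 meV.
S/k_B = ln Z + ⟨E⟩/kT = ln(6.2723) + 45.102/68.0 = 1.8361 + 0.66326 = 2.50.

2.50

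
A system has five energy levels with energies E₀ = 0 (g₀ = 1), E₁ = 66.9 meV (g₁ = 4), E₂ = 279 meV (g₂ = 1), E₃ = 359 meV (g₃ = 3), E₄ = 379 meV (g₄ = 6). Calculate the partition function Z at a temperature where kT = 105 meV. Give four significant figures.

Z = 3.446

Eᵢ/kT = 0, 0.637143, 2.65714, 3.41905, 3.60952.
Z = Σ gᵢe^(−Eᵢ/kT) = 1·e^(−0) + 4·e^(−0.637143) + 1·e^(−2.65714) + 3·e^(−3.41905) + 6·e^(−3.60952) = 1.00000 + 2.11520 + 0.0701486 + 0.0982306 + 0.162389 = 3.44597.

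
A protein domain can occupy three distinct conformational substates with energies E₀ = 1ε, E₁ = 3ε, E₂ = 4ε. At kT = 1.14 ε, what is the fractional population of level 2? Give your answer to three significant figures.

0.0578

Eᵢ/kT = 0.87719, 2.6316, 3.5088.
Z = Σ e^(−Eᵢ/kT) = e^(−0.87719) + e^(−2.6316) + e^(−3.5088) = 0.41595 + 0.071963 + 0.029933 = 0.51785.
P₂ = e^(−E₂/kT) / Z = 0.029933/0.51785 = 0.0578.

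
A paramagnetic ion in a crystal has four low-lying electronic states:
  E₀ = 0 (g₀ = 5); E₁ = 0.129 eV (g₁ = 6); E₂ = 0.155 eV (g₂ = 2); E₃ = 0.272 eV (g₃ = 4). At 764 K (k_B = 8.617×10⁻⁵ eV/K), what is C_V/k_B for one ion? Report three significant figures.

0.734

k_BT = 8.617×10⁻⁵ × 764 K = 0.065834 eV.
Eᵢ/kT = 0, 1.9595, 2.3544, 4.1316.
Z = Σ gᵢe^(−Eᵢ/kT) = 5·e^(−0) + 6·e^(−1.9595) + 2·e^(−2.3544) + 4·e^(−4.1316) = 5.0000 + 0.84557 + 0.18990 + 0.064229 = 6.0997.
⟨E⟩ = 0.025572 eV, ⟨E²⟩ = 0.0038339 eV².
C_V/k_B = (⟨E²⟩ − ⟨E⟩²)/(kT)² = (0.0038339 − 0.00065393)/0.0043341 = 0.734.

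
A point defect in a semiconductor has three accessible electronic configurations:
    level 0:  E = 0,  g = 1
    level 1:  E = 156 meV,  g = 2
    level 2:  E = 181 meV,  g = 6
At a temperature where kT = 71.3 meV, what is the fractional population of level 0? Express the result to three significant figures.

Eᵢ/kT = 0, 2.1879, 2.5386.
Z = Σ gᵢe^(−Eᵢ/kT) = 1·e^(−0) + 2·e^(−2.1879) + 6·e^(−2.5386) = 1.0000 + 0.22430 + 0.47386 = 1.6982.
P₀ = g₀ e^(−E₀/kT) / Z = 1.0000/1.6982 = 0.589.

0.589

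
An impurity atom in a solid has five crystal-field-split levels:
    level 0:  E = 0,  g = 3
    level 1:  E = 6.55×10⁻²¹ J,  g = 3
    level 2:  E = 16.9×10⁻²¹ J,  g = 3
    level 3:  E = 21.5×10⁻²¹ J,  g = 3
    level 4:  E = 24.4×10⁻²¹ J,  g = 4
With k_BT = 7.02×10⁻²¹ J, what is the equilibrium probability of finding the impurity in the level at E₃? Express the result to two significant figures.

Eᵢ/kT = 0, 0.9330, 2.407, 3.063, 3.476.
Z = Σ gᵢe^(−Eᵢ/kT) = 3·e^(−0) + 3·e^(−0.9330) + 3·e^(−2.407) + 3·e^(−3.063) + 4·e^(−3.476) = 3.000 + 1.180 + 0.2703 + 0.1402 + 0.1237 = 4.714.
P₃ = g₃ e^(−E₃/kT) / Z = 0.1402/4.714 = 0.030.

0.030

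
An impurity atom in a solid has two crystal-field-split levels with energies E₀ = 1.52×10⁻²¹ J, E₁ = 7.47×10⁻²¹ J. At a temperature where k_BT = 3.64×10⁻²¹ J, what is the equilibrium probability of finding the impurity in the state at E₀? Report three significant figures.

Eᵢ/kT = 0.41758, 2.0522.
Z = Σ e^(−Eᵢ/kT) = e^(−0.41758) + e^(−2.0522) = 0.65864 + 0.12845 = 0.78709.
P₀ = e^(−E₀/kT) / Z = 0.65864/0.78709 = 0.837.

0.837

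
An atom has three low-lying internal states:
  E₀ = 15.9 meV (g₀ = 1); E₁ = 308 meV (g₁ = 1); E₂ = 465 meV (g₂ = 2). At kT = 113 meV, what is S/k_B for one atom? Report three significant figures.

0.416

Eᵢ/kT = 0.14071, 2.7257, 4.1150.
Z = Σ gᵢe^(−Eᵢ/kT) = 1·e^(−0.14071) + 1·e^(−2.7257) + 2·e^(−4.1150) = 0.86874 + 0.065500 + 0.032652 = 0.96689.
⟨E⟩ = Σ EᵢPᵢ = 50.854 meV.
S/k_B = ln Z + ⟨E⟩/kT = ln(0.96689) + 50.854/113 = -0.033671 + 0.45004 = 0.416.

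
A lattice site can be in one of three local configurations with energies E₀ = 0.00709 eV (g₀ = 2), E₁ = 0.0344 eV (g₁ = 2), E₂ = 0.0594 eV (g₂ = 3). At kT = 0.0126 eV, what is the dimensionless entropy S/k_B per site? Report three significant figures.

Eᵢ/kT = 0.56270, 2.7302, 4.7143.
Z = Σ gᵢe^(−Eᵢ/kT) = 2·e^(−0.56270) + 2·e^(−2.7302) + 3·e^(−4.7143) = 1.1393 + 0.13041 + 0.026898 = 1.2966.
⟨E⟩ = Σ EᵢPᵢ = 0.010922 eV.
S/k_B = ln Z + ⟨E⟩/kT = ln(1.2966) + 0.010922/0.0126 = 0.25975 + 0.86683 = 1.13.

1.13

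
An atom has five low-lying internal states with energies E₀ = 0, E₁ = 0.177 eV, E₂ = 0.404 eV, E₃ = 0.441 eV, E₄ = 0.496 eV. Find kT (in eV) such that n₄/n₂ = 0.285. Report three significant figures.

n₄/n₂ = exp[−(E₄−E₂)/kT] = 0.285.
⇒ (E₄−E₂)/kT = ln(1/0.285) = ln(3.5088) = 1.2553.
kT = 0.092 eV / 1.2553 = 0.0733 eV.

0.0733 eV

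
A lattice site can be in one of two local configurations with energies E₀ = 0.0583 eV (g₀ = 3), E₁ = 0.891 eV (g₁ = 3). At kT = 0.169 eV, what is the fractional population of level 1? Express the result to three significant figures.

0.00719

Eᵢ/kT = 0.34497, 5.2722.
Z = Σ gᵢe^(−Eᵢ/kT) = 3·e^(−0.34497) + 3·e^(−5.2722) = 2.1247 + 0.015397 = 2.1401.
P₁ = g₁ e^(−E₁/kT) / Z = 0.015397/2.1401 = 0.00719.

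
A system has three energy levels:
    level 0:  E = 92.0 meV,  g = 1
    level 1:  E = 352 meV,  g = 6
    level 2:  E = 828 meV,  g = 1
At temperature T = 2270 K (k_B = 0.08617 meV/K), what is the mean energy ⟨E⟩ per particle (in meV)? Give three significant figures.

k_BT = 0.08617 × 2270 K = 195.61 meV.
Eᵢ/kT = 0.47032, 1.7995, 4.2329.
Z = Σ gᵢe^(−Eᵢ/kT) = 1·e^(−0.47032) + 6·e^(−1.7995) + 1·e^(−4.2329) = 0.62480 + 0.99229 + 0.014510 = 1.6316.
⟨E⟩ = Σ Eᵢ gᵢe^(−Eᵢ/kT) / Z = (92.0·0.62480 + 352·0.99229 + 828·0.014510) / 1.6316 = 257 meV.

257 meV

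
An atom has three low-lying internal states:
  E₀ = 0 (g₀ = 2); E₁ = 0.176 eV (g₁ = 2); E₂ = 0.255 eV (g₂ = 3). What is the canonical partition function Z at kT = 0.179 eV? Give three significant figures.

Eᵢ/kT = 0, 0.98324, 1.4246.
Z = Σ gᵢe^(−Eᵢ/kT) = 2·e^(−0) + 2·e^(−0.98324) + 3·e^(−1.4246) = 2.0000 + 0.74819 + 0.72181 = 3.4700.

Z = 3.47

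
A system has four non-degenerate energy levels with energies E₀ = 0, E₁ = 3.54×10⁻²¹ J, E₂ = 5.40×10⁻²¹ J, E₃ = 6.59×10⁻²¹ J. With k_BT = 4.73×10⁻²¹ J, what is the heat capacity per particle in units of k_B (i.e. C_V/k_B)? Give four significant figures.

0.2978

Eᵢ/kT = 0, 0.748414, 1.14165, 1.39323.
Z = Σ e^(−Eᵢ/kT) = e^(−0) + e^(−0.748414) + e^(−1.14165) + e^(−1.39323) = 1.00000 + 0.473116 + 0.319292 + 0.248272 = 2.04068.
⟨E⟩ = 2.46737, ⟨E²⟩ = 12.7514.
C_V/k_B = (⟨E²⟩ − ⟨E⟩²)/(kT)² = (12.7514 − 6.08791)/22.3729 = 0.2978.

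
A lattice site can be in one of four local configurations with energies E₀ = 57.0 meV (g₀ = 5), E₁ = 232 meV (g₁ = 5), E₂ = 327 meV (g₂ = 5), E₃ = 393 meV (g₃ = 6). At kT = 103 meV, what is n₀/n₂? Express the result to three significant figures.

13.8

n₀/n₂ = (g₀/g₂) exp[−(E₀−E₂)/kT] = (5/5) × exp(−(-270.0 meV)/(103 meV)) = (5/5) × exp(2.6214) = 13.8.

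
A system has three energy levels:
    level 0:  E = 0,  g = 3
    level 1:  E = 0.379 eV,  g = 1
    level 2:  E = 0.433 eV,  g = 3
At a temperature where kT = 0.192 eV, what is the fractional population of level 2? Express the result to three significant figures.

0.0911

Eᵢ/kT = 0, 1.9740, 2.2552.
Z = Σ gᵢe^(−Eᵢ/kT) = 3·e^(−0) + 1·e^(−1.9740) + 3·e^(−2.2552) = 3.0000 + 0.13890 + 0.31456 = 3.4535.
P₂ = g₂ e^(−E₂/kT) / Z = 0.31456/3.4535 = 0.0911.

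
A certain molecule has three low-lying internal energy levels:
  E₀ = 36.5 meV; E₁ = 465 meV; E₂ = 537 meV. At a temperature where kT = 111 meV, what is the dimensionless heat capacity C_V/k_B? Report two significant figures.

Eᵢ/kT = 0.3288, 4.189, 4.838.
Z = Σ e^(−Eᵢ/kT) = e^(−0.3288) + e^(−4.189) + e^(−4.838) = 0.7198 + 0.01516 + 0.007923 = 0.7429.
⟨E⟩ = 50.58 meV, ⟨E²⟩ = 8779 meV².
C_V/k_B = (⟨E²⟩ − ⟨E⟩²)/(kT)² = (8779 − 2558)/12320 = 0.50.

0.50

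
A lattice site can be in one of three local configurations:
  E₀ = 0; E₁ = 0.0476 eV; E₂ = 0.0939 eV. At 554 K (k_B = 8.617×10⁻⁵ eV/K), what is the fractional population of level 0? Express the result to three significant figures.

0.663

k_BT = 8.617×10⁻⁵ × 554 K = 0.047738 eV.
Eᵢ/kT = 0, 0.99711, 1.9670.
Z = Σ e^(−Eᵢ/kT) = e^(−0) + e^(−0.99711) + e^(−1.9670) = 1.0000 + 0.36894 + 0.13988 = 1.5088.
P₀ = e^(−E₀/kT) / Z = 1.0000/1.5088 = 0.663.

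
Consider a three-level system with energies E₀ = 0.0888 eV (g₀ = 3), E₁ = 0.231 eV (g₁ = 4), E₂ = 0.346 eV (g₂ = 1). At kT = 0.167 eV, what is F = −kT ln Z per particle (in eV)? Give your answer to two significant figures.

Eᵢ/kT = 0.5317, 1.383, 2.072.
Z = Σ gᵢe^(−Eᵢ/kT) = 3·e^(−0.5317) + 4·e^(−1.383) + 1·e^(−2.072) = 1.763 + 1.003 + 0.1259 = 2.892.
F = −kT ln Z = −0.167 × ln(2.892) = −0.167 × 1.062 = -0.18 eV.

-0.18 eV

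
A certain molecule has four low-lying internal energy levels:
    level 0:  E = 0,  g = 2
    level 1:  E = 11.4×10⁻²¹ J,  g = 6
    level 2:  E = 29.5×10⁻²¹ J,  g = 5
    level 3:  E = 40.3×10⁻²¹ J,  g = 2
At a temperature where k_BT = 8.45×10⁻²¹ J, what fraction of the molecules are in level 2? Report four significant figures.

Eᵢ/kT = 0, 1.34911, 3.49112, 4.76923.
Z = Σ gᵢe^(−Eᵢ/kT) = 2·e^(−0) + 6·e^(−1.34911) + 5·e^(−3.49112) + 2·e^(−4.76923) = 2.00000 + 1.55683 + 0.152334 + 0.0169738 = 3.72614.
P₂ = g₂ e^(−E₂/kT) / Z = 0.152334/3.72614 = 0.04088.

0.04088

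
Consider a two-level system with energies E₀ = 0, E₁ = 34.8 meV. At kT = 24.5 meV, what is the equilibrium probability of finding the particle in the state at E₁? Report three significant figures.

Eᵢ/kT = 0, 1.4204.
Z = Σ e^(−Eᵢ/kT) = e^(−0) + e^(−1.4204) = 1.0000 + 0.24162 = 1.2416.
P₁ = e^(−E₁/kT) / Z = 0.24162/1.2416 = 0.195.

0.195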